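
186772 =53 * 3524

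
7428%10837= 7428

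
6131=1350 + 4781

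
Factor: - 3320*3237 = - 10746840 = - 2^3*3^1*5^1*13^1*83^2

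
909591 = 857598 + 51993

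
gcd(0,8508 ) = 8508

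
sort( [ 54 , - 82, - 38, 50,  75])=[ - 82, -38,50, 54,75]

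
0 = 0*50778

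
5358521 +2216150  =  7574671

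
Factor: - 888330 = -2^1*3^1*5^1*29611^1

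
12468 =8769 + 3699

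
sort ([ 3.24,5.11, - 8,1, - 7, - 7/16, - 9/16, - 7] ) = [ - 8, - 7 , - 7, - 9/16, - 7/16,1, 3.24,5.11]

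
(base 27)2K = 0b1001010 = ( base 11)68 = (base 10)74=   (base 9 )82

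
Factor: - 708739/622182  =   - 2^( - 1)  *3^(-1 )*11^(  -  2)*827^1 =-827/726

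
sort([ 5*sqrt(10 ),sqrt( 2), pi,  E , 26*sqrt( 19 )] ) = [ sqrt(2), E,pi, 5 * sqrt(10),26*sqrt(19)]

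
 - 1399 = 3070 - 4469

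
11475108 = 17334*662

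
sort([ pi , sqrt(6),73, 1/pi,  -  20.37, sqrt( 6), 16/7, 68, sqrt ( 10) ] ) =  [ - 20.37, 1/pi, 16/7, sqrt (6), sqrt( 6), pi, sqrt( 10 ), 68,73] 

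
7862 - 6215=1647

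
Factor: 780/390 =2  =  2^1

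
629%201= 26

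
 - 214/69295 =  - 214/69295 = - 0.00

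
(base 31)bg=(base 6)1353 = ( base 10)357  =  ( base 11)2a5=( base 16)165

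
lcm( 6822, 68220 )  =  68220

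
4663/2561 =1+2102/2561 = 1.82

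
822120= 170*4836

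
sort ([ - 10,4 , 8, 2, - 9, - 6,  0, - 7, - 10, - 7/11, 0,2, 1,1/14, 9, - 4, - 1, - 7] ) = [ - 10, - 10, - 9, - 7,-7, - 6, - 4, - 1  , - 7/11, 0,0,1/14,1, 2,2,4, 8, 9 ] 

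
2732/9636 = 683/2409 = 0.28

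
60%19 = 3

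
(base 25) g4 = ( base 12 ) 298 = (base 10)404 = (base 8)624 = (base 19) 125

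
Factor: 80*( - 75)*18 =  -108000= - 2^5*3^3*5^3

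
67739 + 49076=116815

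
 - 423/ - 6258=141/2086 =0.07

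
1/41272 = 1/41272 = 0.00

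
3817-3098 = 719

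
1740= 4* 435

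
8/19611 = 8/19611= 0.00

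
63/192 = 21/64= 0.33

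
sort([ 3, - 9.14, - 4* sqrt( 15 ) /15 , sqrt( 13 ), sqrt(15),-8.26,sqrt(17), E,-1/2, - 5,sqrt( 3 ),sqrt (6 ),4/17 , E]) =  [ - 9.14, - 8.26,-5, - 4*sqrt( 15) /15, - 1/2,4/17,sqrt ( 3),sqrt(6), E, E,3,sqrt(13),  sqrt( 15 ),  sqrt(17)]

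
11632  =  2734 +8898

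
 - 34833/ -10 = 3483+ 3/10= 3483.30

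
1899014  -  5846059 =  - 3947045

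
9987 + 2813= 12800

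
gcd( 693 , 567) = 63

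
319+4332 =4651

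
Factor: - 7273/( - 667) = 7^1*23^(- 1)*29^( - 1)*1039^1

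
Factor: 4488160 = 2^5*5^1*28051^1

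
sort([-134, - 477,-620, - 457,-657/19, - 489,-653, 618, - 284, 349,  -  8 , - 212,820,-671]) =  [-671,-653 , - 620,-489 ,-477, - 457, - 284 ,-212, - 134,-657/19,-8,349,  618, 820 ] 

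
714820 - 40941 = 673879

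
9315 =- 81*( - 115) 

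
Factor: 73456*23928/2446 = 878827584/1223 = 2^6 * 3^1*997^1 * 1223^( - 1)*4591^1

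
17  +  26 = 43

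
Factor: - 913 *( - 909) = 829917 = 3^2*11^1 * 83^1*101^1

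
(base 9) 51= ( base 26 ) 1k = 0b101110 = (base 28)1I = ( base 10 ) 46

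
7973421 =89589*89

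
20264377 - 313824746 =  -293560369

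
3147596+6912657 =10060253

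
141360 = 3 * 47120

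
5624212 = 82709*68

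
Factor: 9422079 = 3^1*3140693^1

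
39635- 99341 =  -59706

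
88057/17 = 88057/17 = 5179.82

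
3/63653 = 3/63653 = 0.00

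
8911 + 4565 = 13476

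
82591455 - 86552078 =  - 3960623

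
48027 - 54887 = - 6860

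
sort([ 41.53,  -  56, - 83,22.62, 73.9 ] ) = [ - 83, - 56 , 22.62,41.53,73.9]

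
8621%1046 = 253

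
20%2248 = 20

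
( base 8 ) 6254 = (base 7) 12313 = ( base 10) 3244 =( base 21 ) 77A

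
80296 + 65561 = 145857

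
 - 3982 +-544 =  - 4526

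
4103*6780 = 27818340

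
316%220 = 96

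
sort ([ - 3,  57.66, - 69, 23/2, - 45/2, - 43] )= [ - 69 , - 43, - 45/2,  -  3 , 23/2,57.66 ] 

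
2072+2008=4080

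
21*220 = 4620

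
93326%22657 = 2698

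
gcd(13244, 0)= 13244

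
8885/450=1777/90  =  19.74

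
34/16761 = 34/16761 = 0.00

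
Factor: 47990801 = 193^1*248657^1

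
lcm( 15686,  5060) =156860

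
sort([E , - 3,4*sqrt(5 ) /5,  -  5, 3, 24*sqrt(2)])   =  [ - 5 ,-3 , 4*sqrt( 5)/5,E,  3, 24*sqrt(2 )]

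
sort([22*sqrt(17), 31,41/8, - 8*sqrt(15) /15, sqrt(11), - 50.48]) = [-50.48, - 8*sqrt(15 ) /15,  sqrt ( 11), 41/8, 31,22 * sqrt(17)]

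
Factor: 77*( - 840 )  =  - 64680 = - 2^3*3^1*5^1*7^2*11^1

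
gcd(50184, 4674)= 246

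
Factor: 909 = 3^2*101^1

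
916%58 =46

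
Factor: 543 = 3^1*181^1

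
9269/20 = 9269/20=463.45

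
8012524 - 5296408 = 2716116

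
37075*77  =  2854775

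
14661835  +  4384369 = 19046204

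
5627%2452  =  723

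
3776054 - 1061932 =2714122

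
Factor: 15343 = 67^1 * 229^1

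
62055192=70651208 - 8596016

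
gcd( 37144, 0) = 37144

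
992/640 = 1+11/20 = 1.55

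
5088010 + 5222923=10310933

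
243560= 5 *48712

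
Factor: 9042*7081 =2^1*3^1*11^1*73^1*97^1*137^1 = 64026402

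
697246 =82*8503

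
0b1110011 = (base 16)73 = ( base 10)115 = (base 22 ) 55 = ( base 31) 3M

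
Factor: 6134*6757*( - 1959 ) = - 81195531042 =- 2^1* 3^1*29^1*233^1*653^1* 3067^1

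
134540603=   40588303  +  93952300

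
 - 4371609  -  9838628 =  - 14210237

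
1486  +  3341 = 4827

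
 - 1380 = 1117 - 2497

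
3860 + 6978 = 10838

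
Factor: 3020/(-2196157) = - 2^2*5^1*59^( -1 )*151^1*37223^( - 1)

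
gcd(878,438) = 2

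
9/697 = 9/697= 0.01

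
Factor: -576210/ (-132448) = 288105/66224 = 2^( - 4) * 3^1*5^1 * 4139^(-1 )*19207^1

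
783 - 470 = 313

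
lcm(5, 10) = 10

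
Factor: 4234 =2^1*29^1*73^1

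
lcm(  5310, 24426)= 122130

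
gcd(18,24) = 6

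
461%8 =5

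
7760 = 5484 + 2276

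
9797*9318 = 91288446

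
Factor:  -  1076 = - 2^2*269^1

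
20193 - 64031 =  - 43838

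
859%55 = 34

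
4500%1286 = 642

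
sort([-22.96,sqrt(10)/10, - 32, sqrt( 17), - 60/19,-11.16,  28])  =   [ -32, - 22.96, - 11.16,-60/19 , sqrt(10) /10, sqrt( 17), 28]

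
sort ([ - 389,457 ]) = [-389, 457] 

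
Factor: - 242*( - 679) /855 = 2^1*3^( - 2) * 5^(  -  1 ) * 7^1 *11^2*19^ ( - 1)*97^1 = 164318/855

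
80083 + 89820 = 169903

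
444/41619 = 148/13873= 0.01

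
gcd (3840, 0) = 3840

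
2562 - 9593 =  - 7031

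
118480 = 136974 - 18494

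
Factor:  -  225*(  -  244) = 2^2*  3^2*  5^2*61^1 = 54900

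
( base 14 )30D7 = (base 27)BEO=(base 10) 8421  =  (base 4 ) 2003211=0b10000011100101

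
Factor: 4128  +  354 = 4482 = 2^1*3^3*83^1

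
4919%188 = 31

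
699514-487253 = 212261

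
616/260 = 2 + 24/65 = 2.37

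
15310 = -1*( - 15310)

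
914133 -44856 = 869277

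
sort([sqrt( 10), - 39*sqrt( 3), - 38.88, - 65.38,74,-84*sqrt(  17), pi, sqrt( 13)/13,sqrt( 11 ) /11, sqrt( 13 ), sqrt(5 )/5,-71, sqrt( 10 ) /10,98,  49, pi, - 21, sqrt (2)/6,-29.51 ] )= [ - 84 * sqrt( 17 ), - 71, - 39*sqrt( 3 ), -65.38, - 38.88, - 29.51 , - 21, sqrt(2) /6, sqrt(13)/13,sqrt( 11 ) /11, sqrt( 10) /10, sqrt(5) /5, pi, pi, sqrt( 10), sqrt( 13 ), 49, 74, 98]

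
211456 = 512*413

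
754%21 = 19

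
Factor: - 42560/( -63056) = 2^2  *5^1* 19^1*563^( - 1 ) = 380/563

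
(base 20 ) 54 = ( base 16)68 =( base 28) 3k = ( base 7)206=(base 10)104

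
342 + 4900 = 5242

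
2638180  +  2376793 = 5014973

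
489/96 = 163/32 = 5.09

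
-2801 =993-3794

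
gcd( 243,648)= 81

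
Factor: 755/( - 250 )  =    -  2^( - 1)* 5^( - 2)*151^1 = -151/50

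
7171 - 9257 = -2086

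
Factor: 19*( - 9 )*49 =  - 8379  =  - 3^2* 7^2*19^1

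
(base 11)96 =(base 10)105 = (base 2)1101001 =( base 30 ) 3F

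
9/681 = 3/227= 0.01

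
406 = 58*7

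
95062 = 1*95062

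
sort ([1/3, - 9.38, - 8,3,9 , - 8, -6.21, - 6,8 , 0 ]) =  [ - 9.38, - 8, - 8 , - 6.21, - 6,0, 1/3 , 3,8 , 9] 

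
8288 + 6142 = 14430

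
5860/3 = 1953 + 1/3 = 1953.33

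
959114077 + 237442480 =1196556557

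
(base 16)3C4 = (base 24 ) 1G4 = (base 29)147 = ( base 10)964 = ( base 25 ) 1DE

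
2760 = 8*345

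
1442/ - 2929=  - 1 + 1487/2929 = - 0.49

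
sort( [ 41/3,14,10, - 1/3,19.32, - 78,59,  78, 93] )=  [- 78, - 1/3, 10 , 41/3,  14,19.32,59, 78, 93]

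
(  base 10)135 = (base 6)343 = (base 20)6F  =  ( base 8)207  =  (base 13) a5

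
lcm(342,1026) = 1026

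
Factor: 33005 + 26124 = 59129 = 7^1*8447^1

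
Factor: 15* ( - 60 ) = -900 = -2^2*3^2*5^2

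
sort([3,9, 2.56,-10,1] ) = [ - 10,1, 2.56, 3, 9] 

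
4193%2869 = 1324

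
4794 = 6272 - 1478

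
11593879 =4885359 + 6708520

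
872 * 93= 81096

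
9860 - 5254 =4606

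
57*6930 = 395010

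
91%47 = 44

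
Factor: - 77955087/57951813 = - 7^1 * 43^1*131^1*659^1*19317271^( - 1) =- 25985029/19317271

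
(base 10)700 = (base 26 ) 10o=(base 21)1c7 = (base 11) 587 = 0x2BC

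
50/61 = 50/61=0.82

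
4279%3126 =1153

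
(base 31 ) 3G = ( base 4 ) 1231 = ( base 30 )3j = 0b1101101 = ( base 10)109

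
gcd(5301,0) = 5301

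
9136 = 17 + 9119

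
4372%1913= 546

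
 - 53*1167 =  -61851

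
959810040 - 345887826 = 613922214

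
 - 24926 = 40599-65525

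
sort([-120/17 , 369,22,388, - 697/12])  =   [ - 697/12, - 120/17,22,369,  388] 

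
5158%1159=522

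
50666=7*7238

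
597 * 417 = 248949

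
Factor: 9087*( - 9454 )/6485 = -85908498/6485 = - 2^1*3^1*5^ (  -  1)*13^1* 29^1*163^1*233^1 * 1297^( - 1)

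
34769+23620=58389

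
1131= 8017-6886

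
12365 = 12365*1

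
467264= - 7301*(-64 )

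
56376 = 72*783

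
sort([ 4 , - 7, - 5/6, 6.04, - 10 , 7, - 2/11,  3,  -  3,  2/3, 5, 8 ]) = [ - 10,-7, - 3,-5/6, - 2/11 , 2/3, 3,4, 5,6.04, 7 , 8]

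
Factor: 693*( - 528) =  - 365904 = - 2^4*3^3 * 7^1  *  11^2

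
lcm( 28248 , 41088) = 451968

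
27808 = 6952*4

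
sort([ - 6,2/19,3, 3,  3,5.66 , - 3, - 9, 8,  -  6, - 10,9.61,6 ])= [ - 10, - 9,-6 ,-6 ,  -  3, 2/19,3, 3, 3,5.66,  6, 8,9.61]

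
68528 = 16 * 4283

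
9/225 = 1/25 =0.04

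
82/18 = 4 + 5/9 = 4.56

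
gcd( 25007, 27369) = 1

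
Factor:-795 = - 3^1*5^1*53^1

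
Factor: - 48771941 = -109^1*447449^1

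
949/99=949/99= 9.59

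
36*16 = 576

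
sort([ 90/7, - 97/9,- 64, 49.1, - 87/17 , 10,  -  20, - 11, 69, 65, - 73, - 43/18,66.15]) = [-73 , - 64,-20, - 11,-97/9, - 87/17, - 43/18, 10, 90/7, 49.1, 65,66.15, 69] 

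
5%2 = 1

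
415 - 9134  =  -8719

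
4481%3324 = 1157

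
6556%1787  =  1195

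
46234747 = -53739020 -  - 99973767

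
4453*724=3223972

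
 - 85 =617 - 702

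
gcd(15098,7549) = 7549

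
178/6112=89/3056  =  0.03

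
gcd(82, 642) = 2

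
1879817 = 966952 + 912865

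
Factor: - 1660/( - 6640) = 1/4 = 2^( - 2 ) 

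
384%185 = 14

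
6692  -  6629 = 63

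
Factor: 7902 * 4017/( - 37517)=  -  2^1 * 3^3*13^1*103^1 *439^1*37517^( - 1 ) = - 31742334/37517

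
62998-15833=47165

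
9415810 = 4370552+5045258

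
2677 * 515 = 1378655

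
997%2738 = 997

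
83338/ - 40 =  - 2084 + 11/20 = - 2083.45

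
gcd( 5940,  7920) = 1980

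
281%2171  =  281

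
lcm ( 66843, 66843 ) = 66843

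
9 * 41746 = 375714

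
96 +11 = 107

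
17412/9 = 5804/3 = 1934.67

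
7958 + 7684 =15642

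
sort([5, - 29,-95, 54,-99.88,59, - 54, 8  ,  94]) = [  -  99.88,-95, - 54, - 29, 5,8, 54, 59,  94]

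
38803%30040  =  8763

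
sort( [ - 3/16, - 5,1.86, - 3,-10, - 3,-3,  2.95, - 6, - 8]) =[- 10, - 8 , -6, - 5, - 3, -3 , - 3, - 3/16, 1.86,2.95] 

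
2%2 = 0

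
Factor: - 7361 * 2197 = -16172117 = - 13^3 *17^1*433^1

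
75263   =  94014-18751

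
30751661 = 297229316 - 266477655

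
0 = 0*50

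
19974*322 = 6431628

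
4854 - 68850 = - 63996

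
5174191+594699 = 5768890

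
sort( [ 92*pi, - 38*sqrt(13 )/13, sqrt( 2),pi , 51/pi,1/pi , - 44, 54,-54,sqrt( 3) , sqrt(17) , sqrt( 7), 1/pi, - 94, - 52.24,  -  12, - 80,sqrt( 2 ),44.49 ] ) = [ - 94, - 80, - 54, - 52.24, - 44 ,  -  12, - 38 * sqrt ( 13 ) /13, 1/pi, 1/pi, sqrt(2),sqrt ( 2 ) , sqrt(3 ), sqrt(7 ),  pi, sqrt(17 ),51/pi,44.49 , 54 , 92 * pi]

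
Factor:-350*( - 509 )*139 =24762850=   2^1*5^2*7^1*139^1*509^1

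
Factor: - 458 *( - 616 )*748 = 2^6*7^1*11^2*17^1 * 229^1 = 211031744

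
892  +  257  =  1149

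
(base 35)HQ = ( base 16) 26d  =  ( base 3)212000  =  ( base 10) 621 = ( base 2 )1001101101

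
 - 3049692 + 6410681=3360989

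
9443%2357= 15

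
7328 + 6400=13728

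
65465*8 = 523720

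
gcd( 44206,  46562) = 62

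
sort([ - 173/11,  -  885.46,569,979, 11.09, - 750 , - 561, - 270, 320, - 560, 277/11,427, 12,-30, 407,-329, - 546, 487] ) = [ - 885.46, - 750 ,  -  561, - 560,-546,- 329, - 270, - 30, - 173/11, 11.09, 12,277/11, 320,407, 427,487,569,  979] 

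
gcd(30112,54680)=8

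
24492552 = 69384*353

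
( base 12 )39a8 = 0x19d0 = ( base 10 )6608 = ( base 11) 4a68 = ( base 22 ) de8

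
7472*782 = 5843104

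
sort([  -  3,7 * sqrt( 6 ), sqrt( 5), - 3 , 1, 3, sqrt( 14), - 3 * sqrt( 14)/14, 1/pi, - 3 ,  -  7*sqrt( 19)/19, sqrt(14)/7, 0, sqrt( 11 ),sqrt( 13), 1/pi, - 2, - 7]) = [-7,  -  3, - 3  , - 3, - 2, - 7*sqrt( 19) /19, - 3*sqrt (14 )/14, 0,1/pi, 1/pi,  sqrt( 14)/7, 1, sqrt( 5), 3 , sqrt(  11 ) , sqrt( 13 ), sqrt( 14 ), 7*sqrt( 6)]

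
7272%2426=2420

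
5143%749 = 649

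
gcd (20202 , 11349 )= 39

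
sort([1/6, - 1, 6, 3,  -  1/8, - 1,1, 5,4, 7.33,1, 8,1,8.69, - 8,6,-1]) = [-8, - 1  ,-1, - 1  , - 1/8,1/6, 1,1,1,3,4,5,6,6 , 7.33 , 8, 8.69 ]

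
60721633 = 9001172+51720461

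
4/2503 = 4/2503 = 0.00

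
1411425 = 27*52275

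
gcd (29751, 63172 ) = 1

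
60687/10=60687/10 =6068.70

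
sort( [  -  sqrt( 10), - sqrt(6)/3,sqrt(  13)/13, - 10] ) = [- 10, - sqrt ( 10 ), - sqrt( 6 )/3,sqrt( 13)/13]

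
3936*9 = 35424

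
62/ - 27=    -3 + 19/27= - 2.30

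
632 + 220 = 852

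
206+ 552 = 758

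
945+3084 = 4029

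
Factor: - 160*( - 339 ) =2^5*3^1*5^1*113^1 = 54240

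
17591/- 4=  - 4398 + 1/4= -4397.75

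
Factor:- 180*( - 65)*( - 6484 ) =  - 2^4*3^2 * 5^2 * 13^1*1621^1 = - 75862800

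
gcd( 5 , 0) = 5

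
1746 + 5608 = 7354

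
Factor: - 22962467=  - 11^1*2087497^1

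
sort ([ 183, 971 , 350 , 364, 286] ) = [ 183, 286, 350,  364,971] 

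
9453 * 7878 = 74470734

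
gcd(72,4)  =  4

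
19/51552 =19/51552 = 0.00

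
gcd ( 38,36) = 2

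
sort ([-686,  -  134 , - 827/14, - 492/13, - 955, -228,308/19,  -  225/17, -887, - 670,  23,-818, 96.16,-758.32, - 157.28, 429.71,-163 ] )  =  [ - 955,-887,  -  818  , - 758.32,-686, -670, - 228, - 163,  -  157.28,  -  134, - 827/14, - 492/13, - 225/17,308/19,23, 96.16, 429.71]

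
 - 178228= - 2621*68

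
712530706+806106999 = 1518637705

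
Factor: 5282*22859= 120741238 = 2^1 * 19^1*139^1 * 22859^1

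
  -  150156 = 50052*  ( - 3) 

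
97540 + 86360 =183900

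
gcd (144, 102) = 6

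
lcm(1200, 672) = 16800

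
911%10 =1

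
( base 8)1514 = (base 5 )11334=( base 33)PJ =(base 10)844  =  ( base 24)1B4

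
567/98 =81/14=5.79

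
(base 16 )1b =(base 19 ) 18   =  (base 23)14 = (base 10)27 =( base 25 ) 12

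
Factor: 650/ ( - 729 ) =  - 2^1* 3^( -6)*5^2 *13^1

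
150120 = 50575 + 99545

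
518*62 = 32116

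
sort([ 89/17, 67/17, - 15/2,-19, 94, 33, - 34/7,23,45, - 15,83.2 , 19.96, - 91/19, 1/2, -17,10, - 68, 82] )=[ - 68,-19, - 17 ,-15, - 15/2, - 34/7, - 91/19, 1/2, 67/17, 89/17, 10 , 19.96, 23,33,45,82, 83.2, 94]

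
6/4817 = 6/4817=0.00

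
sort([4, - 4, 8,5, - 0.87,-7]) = [  -  7 , - 4,-0.87, 4, 5, 8] 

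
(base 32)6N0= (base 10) 6880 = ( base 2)1101011100000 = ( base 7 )26026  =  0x1AE0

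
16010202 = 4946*3237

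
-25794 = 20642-46436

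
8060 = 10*806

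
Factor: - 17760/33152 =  - 15/28 = - 2^(-2 )*3^1*5^1*7^( - 1) 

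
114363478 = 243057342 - 128693864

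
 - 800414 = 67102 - 867516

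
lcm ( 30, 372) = 1860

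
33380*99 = 3304620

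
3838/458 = 1919/229 = 8.38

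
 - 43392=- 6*7232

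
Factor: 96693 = 3^1*167^1*193^1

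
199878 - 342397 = -142519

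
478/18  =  239/9 = 26.56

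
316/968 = 79/242 = 0.33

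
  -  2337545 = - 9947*235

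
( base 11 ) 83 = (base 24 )3j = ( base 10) 91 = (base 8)133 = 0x5B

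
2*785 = 1570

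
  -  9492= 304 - 9796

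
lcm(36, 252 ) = 252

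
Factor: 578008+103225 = 7^1 * 307^1*317^1 = 681233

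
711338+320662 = 1032000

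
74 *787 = 58238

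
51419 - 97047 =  - 45628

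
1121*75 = 84075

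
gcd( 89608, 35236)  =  92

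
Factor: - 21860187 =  - 3^1*541^1*13469^1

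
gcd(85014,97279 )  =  1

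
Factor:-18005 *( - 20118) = 2^1*3^1*5^1*7^1*13^1*277^1*479^1 = 362224590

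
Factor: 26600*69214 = 2^4*5^2*7^1 * 19^1 * 34607^1 = 1841092400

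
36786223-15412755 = 21373468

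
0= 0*897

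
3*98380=295140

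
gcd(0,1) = 1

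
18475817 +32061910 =50537727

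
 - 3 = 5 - 8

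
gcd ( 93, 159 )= 3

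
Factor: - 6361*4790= - 2^1*5^1*479^1 * 6361^1 = -30469190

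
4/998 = 2/499 =0.00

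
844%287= 270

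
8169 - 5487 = 2682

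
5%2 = 1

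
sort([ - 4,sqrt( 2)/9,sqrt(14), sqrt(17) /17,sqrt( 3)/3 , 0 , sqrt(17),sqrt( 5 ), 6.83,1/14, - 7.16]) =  [ - 7.16, - 4,0,1/14 , sqrt( 2)/9, sqrt( 17 )/17,sqrt(3) /3, sqrt( 5 ),sqrt( 14), sqrt( 17),6.83 ] 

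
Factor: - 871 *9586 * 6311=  - 2^1*13^1*67^1  *  4793^1*6311^1 = -  52693101266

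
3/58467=1/19489 =0.00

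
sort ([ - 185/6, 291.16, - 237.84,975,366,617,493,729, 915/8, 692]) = [ - 237.84, - 185/6, 915/8, 291.16,366,493 , 617,692, 729,975]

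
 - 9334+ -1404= - 10738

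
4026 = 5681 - 1655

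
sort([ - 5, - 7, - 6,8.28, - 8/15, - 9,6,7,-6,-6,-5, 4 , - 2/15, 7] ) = [ -9,-7, - 6, - 6,-6,-5, - 5 ,  -  8/15 , - 2/15,4, 6, 7,7,8.28 ] 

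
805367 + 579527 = 1384894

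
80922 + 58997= 139919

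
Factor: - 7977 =  -  3^1 * 2659^1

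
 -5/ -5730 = 1/1146 =0.00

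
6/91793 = 6/91793=0.00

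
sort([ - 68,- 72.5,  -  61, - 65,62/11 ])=[ - 72.5, - 68, - 65,-61,62/11]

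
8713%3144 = 2425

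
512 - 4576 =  - 4064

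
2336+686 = 3022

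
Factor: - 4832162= - 2^1*23^1*73^1*1439^1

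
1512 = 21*72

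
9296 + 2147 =11443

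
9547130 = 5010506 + 4536624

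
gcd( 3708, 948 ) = 12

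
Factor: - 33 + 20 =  - 13^1 = - 13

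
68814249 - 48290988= 20523261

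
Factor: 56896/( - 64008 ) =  - 8/9 = - 2^3*3^( - 2)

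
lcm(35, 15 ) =105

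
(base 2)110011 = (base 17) 30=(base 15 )36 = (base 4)303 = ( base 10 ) 51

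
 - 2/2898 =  - 1/1449=- 0.00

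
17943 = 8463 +9480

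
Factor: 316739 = 113^1 * 2803^1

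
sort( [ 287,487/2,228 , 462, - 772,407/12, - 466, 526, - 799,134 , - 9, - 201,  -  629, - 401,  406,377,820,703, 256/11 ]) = [ - 799, - 772, - 629, - 466,-401, - 201,- 9,256/11,407/12,134, 228,487/2,287,377,406,462, 526,703, 820 ] 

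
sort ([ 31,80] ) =[ 31, 80]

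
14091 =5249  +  8842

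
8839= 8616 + 223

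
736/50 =14+18/25 = 14.72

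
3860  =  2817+1043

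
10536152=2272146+8264006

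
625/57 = 10 + 55/57=   10.96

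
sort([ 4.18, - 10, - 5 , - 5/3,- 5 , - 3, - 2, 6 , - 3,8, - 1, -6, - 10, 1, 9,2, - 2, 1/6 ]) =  [ - 10,- 10, - 6,  -  5, - 5,-3,  -  3,-2,  -  2, - 5/3,- 1, 1/6, 1, 2,4.18, 6,8, 9]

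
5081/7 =725 + 6/7 = 725.86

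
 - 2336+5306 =2970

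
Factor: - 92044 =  - 2^2*23011^1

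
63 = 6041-5978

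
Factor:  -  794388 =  - 2^2* 3^1*7^3*193^1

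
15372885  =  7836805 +7536080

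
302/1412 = 151/706 = 0.21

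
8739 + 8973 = 17712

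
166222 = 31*5362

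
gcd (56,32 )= 8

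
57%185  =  57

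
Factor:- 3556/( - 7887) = 2^2*3^(  -  1 )*7^1*11^ ( - 1 ) * 127^1 *239^(-1 ) 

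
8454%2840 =2774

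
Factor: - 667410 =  - 2^1*3^1 * 5^1* 22247^1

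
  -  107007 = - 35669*3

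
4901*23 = 112723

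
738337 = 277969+460368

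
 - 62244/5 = -62244/5 = - 12448.80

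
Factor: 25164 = 2^2 * 3^3*233^1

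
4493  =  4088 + 405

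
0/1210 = 0 = 0.00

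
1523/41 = 1523/41 = 37.15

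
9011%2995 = 26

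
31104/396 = 78 + 6/11 = 78.55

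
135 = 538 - 403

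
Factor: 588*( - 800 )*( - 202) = 95020800 = 2^8*3^1*  5^2 * 7^2*101^1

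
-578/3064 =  -1+1243/1532 = - 0.19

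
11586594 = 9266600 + 2319994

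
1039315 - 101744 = 937571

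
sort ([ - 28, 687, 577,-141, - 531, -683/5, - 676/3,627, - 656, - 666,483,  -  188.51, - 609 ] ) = [-666, - 656, - 609, - 531, - 676/3, - 188.51, - 141, - 683/5,-28,  483,577, 627,  687]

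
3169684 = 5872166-2702482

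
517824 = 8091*64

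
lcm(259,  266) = 9842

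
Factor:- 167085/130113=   -235/183 = - 3^( - 1) * 5^1 * 47^1*61^(- 1)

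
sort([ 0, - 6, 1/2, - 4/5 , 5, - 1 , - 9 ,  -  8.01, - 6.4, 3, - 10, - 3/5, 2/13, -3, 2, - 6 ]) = [ - 10, - 9,  -  8.01, - 6.4, - 6 , - 6, - 3, - 1, - 4/5, - 3/5, 0, 2/13, 1/2,2,3, 5]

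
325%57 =40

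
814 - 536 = 278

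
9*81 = 729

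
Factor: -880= - 2^4*5^1*11^1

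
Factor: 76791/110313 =3^( -1)*7^( - 1 ) * 11^1*13^1*17^ ( - 1) *103^( - 1 )*179^1 = 25597/36771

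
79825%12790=3085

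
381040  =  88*4330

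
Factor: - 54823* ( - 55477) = 29^1*73^1*751^1*1913^1 = 3041415571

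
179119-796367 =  - 617248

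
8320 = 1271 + 7049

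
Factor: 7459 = 7459^1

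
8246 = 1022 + 7224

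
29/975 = 29/975 = 0.03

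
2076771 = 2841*731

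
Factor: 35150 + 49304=84454 = 2^1*42227^1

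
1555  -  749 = 806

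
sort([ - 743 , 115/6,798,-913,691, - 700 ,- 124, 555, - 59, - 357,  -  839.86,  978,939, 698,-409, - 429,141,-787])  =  [ - 913, - 839.86, - 787, - 743, - 700, - 429 ,  -  409, - 357, - 124, - 59, 115/6,  141, 555, 691 , 698,798,939,  978 ] 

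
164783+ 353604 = 518387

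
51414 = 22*2337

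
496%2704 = 496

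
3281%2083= 1198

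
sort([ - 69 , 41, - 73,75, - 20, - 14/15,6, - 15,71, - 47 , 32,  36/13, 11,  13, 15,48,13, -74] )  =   [-74, - 73 , - 69, - 47, - 20, - 15,  -  14/15,36/13,6, 11,  13, 13,15, 32, 41, 48,71,75]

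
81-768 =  - 687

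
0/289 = 0 = 0.00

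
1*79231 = 79231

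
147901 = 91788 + 56113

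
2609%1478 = 1131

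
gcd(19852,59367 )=7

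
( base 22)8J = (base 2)11000011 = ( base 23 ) 8b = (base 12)143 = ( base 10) 195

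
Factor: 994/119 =142/17 =2^1 * 17^( - 1 )* 71^1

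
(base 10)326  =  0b101000110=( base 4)11012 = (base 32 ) a6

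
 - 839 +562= - 277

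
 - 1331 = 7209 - 8540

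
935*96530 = 90255550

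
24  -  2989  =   - 2965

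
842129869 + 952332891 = 1794462760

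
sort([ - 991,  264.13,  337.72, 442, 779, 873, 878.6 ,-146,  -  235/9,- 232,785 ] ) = [ - 991, - 232, - 146, - 235/9,264.13, 337.72, 442,779,785,  873, 878.6 ] 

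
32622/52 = 627  +  9/26 = 627.35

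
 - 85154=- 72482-12672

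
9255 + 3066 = 12321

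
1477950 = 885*1670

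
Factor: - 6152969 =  - 6152969^1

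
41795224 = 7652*5462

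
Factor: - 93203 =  -11^1 * 37^1 * 229^1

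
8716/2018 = 4358/1009 =4.32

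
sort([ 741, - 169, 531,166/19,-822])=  [ - 822, - 169, 166/19,  531, 741]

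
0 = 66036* 0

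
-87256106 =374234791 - 461490897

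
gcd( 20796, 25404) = 12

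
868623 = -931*(-933) 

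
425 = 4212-3787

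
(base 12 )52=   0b111110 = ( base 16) 3E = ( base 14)46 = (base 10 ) 62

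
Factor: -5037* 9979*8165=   -  410407380795=- 3^1*5^1*17^1 * 23^2 *71^1*73^1*587^1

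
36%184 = 36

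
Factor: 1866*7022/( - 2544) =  - 1091921/212 = -2^(-2)*53^(-1)*311^1 * 3511^1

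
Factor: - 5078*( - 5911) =2^1*23^1*257^1 * 2539^1=30016058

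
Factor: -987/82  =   - 2^ ( - 1)*3^1*7^1*41^( - 1)  *  47^1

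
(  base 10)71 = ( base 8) 107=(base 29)2D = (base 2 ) 1000111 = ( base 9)78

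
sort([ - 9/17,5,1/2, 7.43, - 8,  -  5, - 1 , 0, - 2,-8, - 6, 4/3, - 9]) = [- 9,  -  8,-8,-6, - 5,  -  2,- 1, -9/17, 0,1/2,4/3,5 , 7.43]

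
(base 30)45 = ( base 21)5K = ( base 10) 125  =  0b1111101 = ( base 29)49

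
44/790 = 22/395 =0.06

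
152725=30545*5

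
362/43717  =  362/43717  =  0.01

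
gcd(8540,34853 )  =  7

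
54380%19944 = 14492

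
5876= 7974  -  2098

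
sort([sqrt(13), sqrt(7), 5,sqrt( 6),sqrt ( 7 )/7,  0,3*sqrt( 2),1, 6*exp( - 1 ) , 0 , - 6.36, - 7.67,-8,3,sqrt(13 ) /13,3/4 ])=[ - 8,-7.67, - 6.36,0,0,sqrt( 13)/13,sqrt(7) /7 , 3/4, 1,6*exp( - 1) , sqrt(6),sqrt( 7), 3, sqrt(13), 3*sqrt(2),5 ] 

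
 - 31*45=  - 1395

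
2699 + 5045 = 7744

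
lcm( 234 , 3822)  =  11466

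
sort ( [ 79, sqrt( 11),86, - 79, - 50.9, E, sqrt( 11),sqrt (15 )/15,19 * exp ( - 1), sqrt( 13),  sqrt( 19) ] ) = [ - 79,-50.9, sqrt( 15 )/15,E, sqrt(11 ), sqrt( 11),sqrt( 13 ),  sqrt( 19 ), 19 * exp( - 1 ),79 , 86]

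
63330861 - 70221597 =-6890736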